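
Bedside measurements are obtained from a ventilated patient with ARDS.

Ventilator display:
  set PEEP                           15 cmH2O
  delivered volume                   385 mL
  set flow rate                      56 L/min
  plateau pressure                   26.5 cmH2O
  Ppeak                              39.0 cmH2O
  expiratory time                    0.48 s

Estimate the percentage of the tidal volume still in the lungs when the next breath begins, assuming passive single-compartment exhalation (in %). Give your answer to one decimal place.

34.3

Flow: 56 L/min ÷ 60 = 0.9333 L/s.
R = (PIP − Pplat)/V̇ = (39.0 − 26.5) / 0.9333 = 12.5/0.9333 = 13.393 cmH2O·s/L.
C = Vt/(Pplat − PEEP) = 385.0 / (26.5 − 15) = 385.0/11.5 = 33.478 mL/cmH2O.
τ = R × C = 13.393 × 0.03348 L/cmH2O = 0.4484 s.
Fraction remaining at end-expiration = e^(−Te/τ) = e^(−0.48/0.4484) = 0.3428 → 34.28%.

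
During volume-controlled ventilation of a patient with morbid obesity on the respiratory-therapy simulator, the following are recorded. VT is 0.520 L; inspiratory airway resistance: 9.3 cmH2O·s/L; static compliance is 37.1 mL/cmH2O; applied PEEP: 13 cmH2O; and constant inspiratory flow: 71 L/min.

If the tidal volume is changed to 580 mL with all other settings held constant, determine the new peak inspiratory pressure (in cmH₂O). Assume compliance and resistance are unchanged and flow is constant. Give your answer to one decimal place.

Flow: 71 L/min ÷ 60 = 1.1833 L/s.
PIP = Vt/C + R·V̇ + PEEP (constant-flow equation of motion).
Only the elastic term changes: ΔPIP = ΔVt / C = (580 − 520) / 37.1 = 1.617 cmH2O.
Original PIP = 520/37.1 + 9.3×1.1833 + 13 = 38.021 cmH2O; new PIP = 38.021 + (1.617) = 39.638 cmH2O.

39.6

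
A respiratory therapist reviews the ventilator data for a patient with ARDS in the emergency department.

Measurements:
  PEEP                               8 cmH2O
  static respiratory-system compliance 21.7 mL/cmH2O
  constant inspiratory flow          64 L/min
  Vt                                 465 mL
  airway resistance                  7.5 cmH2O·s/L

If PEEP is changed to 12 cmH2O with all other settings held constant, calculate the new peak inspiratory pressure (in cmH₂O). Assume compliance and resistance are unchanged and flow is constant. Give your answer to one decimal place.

Flow: 64 L/min ÷ 60 = 1.0667 L/s.
PIP = Vt/C + R·V̇ + PEEP (constant-flow equation of motion).
Only the baseline term changes: ΔPIP = ΔPEEP = 12 − 8 = 4.0 cmH2O.
Original PIP = 465/21.7 + 7.5×1.0667 + 8 = 37.429 cmH2O; new PIP = 37.429 + (4.0) = 41.429 cmH2O.

41.4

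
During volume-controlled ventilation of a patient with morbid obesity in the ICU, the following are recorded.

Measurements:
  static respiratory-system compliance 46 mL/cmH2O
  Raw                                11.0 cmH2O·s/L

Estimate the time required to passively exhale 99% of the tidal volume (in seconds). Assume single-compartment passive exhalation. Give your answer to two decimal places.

2.33

τ = R × C = 11.0 × 46 mL/cmH2O = 11.0 × 0.046 L/cmH2O = 0.506 s.
Exhaled fraction f = 1 − e^(−t/τ) → t = −τ·ln(1 − f) = −0.506·ln(0.01) = 2.33 s.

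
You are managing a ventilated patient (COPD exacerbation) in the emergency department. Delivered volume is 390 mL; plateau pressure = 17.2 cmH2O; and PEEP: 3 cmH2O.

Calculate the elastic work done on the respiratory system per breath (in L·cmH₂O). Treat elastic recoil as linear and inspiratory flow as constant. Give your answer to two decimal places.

2.77

Elastic work ≈ ½ × (Pplat − PEEP) × Vt = 0.5 × (17.2 − 3) × 0.390 L = 0.5 × 14.2 × 0.390 = 2.769 L·cmH2O.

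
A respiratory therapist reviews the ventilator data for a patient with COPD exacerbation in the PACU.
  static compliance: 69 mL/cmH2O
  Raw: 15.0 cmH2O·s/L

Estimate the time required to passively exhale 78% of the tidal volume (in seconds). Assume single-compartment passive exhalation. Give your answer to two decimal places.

τ = R × C = 15.0 × 69 mL/cmH2O = 15.0 × 0.069 L/cmH2O = 1.035 s.
Exhaled fraction f = 1 − e^(−t/τ) → t = −τ·ln(1 − f) = −1.035·ln(0.22) = 1.567 s.

1.57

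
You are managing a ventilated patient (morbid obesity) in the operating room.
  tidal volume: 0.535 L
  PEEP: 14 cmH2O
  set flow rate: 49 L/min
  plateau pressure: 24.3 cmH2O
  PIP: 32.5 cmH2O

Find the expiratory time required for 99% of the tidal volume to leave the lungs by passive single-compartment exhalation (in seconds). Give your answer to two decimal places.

Flow: 49 L/min ÷ 60 = 0.8167 L/s.
R = (PIP − Pplat)/V̇ = (32.5 − 24.3) / 0.8167 = 8.2/0.8167 = 10.04 cmH2O·s/L.
C = Vt/(Pplat − PEEP) = 535.0 / (24.3 − 14) = 535.0/10.3 = 51.942 mL/cmH2O.
τ = R × C = 10.04 × 0.05194 L/cmH2O = 0.5215 s.
t = −τ·ln(1 − 0.99) = −0.5215·ln(0.01) = 2.402 s.

2.40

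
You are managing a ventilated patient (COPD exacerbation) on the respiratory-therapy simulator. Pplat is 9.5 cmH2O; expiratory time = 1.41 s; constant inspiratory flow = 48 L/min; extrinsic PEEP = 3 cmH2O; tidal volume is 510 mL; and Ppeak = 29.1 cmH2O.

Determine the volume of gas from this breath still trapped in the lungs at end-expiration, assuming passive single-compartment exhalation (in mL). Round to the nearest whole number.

245

Flow: 48 L/min ÷ 60 = 0.8 L/s.
R = (PIP − Pplat)/V̇ = (29.1 − 9.5) / 0.8 = 19.6/0.8 = 24.5 cmH2O·s/L.
C = Vt/(Pplat − PEEP) = 510.0 / (9.5 − 3) = 510.0/6.5 = 78.462 mL/cmH2O.
τ = R × C = 24.5 × 0.07846 L/cmH2O = 1.922 s.
Fraction remaining = e^(−Te/τ) = e^(−1.41/1.922) = 0.4802.
Trapped volume = 510.0 × 0.4802 = 244.9 mL.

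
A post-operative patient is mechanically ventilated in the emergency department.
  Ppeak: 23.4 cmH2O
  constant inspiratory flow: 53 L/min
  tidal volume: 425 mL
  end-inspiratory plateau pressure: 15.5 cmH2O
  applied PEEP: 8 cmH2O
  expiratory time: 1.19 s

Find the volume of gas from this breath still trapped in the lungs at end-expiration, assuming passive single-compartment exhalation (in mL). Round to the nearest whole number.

Flow: 53 L/min ÷ 60 = 0.8833 L/s.
R = (PIP − Pplat)/V̇ = (23.4 − 15.5) / 0.8833 = 7.9/0.8833 = 8.944 cmH2O·s/L.
C = Vt/(Pplat − PEEP) = 425.0 / (15.5 − 8) = 425.0/7.5 = 56.667 mL/cmH2O.
τ = R × C = 8.944 × 0.05667 L/cmH2O = 0.5069 s.
Fraction remaining = e^(−Te/τ) = e^(−1.19/0.5069) = 0.0956.
Trapped volume = 425.0 × 0.0956 = 40.63 mL.

41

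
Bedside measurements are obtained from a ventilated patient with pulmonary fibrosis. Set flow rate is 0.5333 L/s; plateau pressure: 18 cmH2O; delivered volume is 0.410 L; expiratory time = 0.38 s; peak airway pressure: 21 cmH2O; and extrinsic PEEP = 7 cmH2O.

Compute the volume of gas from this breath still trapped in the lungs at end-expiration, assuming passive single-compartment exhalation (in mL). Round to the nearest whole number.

67

R = (PIP − Pplat)/V̇ = (21 − 18) / 0.5333 = 3.0/0.5333 = 5.625 cmH2O·s/L.
C = Vt/(Pplat − PEEP) = 410.0 / (18 − 7) = 410.0/11.0 = 37.273 mL/cmH2O.
τ = R × C = 5.625 × 0.03727 L/cmH2O = 0.2096 s.
Fraction remaining = e^(−Te/τ) = e^(−0.38/0.2096) = 0.1632.
Trapped volume = 410.0 × 0.1632 = 66.912 mL.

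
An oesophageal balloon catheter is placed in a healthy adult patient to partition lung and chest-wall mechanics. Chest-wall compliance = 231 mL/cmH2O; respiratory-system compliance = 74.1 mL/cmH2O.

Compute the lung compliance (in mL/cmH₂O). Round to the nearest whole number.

109

1/CL = 1/Crs − 1/Ccw.
1/CL = 1/74.1 − 1/231 = 0.009166.
CL = 109.1 mL/cmH2O.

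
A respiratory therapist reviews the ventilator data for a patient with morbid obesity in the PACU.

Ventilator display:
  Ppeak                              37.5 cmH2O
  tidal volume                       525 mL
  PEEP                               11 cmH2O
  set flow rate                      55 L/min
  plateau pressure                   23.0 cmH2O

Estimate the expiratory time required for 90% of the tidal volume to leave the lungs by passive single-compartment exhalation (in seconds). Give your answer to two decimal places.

Flow: 55 L/min ÷ 60 = 0.9167 L/s.
R = (PIP − Pplat)/V̇ = (37.5 − 23.0) / 0.9167 = 14.5/0.9167 = 15.818 cmH2O·s/L.
C = Vt/(Pplat − PEEP) = 525.0 / (23.0 − 11) = 525.0/12.0 = 43.75 mL/cmH2O.
τ = R × C = 15.818 × 0.04375 L/cmH2O = 0.692 s.
t = −τ·ln(1 − 0.90) = −0.692·ln(0.1) = 1.593 s.

1.59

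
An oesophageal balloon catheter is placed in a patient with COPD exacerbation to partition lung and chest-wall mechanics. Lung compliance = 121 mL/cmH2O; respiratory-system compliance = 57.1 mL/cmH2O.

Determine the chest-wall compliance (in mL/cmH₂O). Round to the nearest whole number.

1/Ccw = 1/Crs − 1/CL.
1/Ccw = 1/57.1 − 1/121 = 0.009249.
Ccw = 108.12 mL/cmH2O.

108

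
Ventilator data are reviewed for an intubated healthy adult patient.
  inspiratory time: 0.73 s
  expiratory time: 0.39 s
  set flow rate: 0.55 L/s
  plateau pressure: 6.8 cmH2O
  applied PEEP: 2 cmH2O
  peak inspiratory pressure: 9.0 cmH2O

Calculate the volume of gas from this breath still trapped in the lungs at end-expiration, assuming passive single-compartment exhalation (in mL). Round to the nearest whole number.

125

Vt = flow × Ti = 0.55 L/s × 0.73 s × 1000 mL/L = 401.5 mL.
R = (PIP − Pplat)/V̇ = (9.0 − 6.8) / 0.55 = 2.2/0.55 = 4.0 cmH2O·s/L.
C = Vt/(Pplat − PEEP) = 401.5 / (6.8 − 2) = 401.5/4.8 = 83.646 mL/cmH2O.
τ = R × C = 4.0 × 0.08365 L/cmH2O = 0.3346 s.
Fraction remaining = e^(−Te/τ) = e^(−0.39/0.3346) = 0.3117.
Trapped volume = 401.5 × 0.3117 = 125.15 mL.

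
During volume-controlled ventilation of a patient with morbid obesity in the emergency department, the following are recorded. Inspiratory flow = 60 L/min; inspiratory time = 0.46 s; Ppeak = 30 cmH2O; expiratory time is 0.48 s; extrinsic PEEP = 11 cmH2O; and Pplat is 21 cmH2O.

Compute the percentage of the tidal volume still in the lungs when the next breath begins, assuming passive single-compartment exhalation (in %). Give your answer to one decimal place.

Flow: 60 L/min ÷ 60 = 1 L/s.
Vt = flow × Ti = 1 L/s × 0.46 s × 1000 mL/L = 460.0 mL.
R = (PIP − Pplat)/V̇ = (30 − 21) / 1 = 9.0/1 = 9.0 cmH2O·s/L.
C = Vt/(Pplat − PEEP) = 460.0 / (21 − 11) = 460.0/10.0 = 46.0 mL/cmH2O.
τ = R × C = 9.0 × 0.046 L/cmH2O = 0.414 s.
Fraction remaining at end-expiration = e^(−Te/τ) = e^(−0.48/0.414) = 0.3137 → 31.37%.

31.4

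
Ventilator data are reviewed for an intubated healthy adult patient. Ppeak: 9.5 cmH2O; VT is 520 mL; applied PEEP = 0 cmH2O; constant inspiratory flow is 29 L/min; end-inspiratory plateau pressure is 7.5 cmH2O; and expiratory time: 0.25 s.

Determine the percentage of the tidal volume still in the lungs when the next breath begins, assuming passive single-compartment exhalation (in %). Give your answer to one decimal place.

Flow: 29 L/min ÷ 60 = 0.4833 L/s.
R = (PIP − Pplat)/V̇ = (9.5 − 7.5) / 0.4833 = 2.0/0.4833 = 4.138 cmH2O·s/L.
C = Vt/(Pplat − PEEP) = 520.0 / (7.5 − 0) = 520.0/7.5 = 69.333 mL/cmH2O.
τ = R × C = 4.138 × 0.06933 L/cmH2O = 0.2869 s.
Fraction remaining at end-expiration = e^(−Te/τ) = e^(−0.25/0.2869) = 0.4184 → 41.84%.

41.8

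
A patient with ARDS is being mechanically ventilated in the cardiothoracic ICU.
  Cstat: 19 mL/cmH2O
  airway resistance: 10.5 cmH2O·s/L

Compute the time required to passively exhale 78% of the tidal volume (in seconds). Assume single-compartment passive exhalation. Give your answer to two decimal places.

0.30

τ = R × C = 10.5 × 19 mL/cmH2O = 10.5 × 0.019 L/cmH2O = 0.1995 s.
Exhaled fraction f = 1 − e^(−t/τ) → t = −τ·ln(1 − f) = −0.1995·ln(0.22) = 0.3021 s.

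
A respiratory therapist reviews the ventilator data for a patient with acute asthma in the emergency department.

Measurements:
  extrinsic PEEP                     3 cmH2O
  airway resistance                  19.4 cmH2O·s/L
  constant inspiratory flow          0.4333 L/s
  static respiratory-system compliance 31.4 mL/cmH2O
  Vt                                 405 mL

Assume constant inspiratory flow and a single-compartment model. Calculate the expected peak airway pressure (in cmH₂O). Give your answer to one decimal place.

Equation of motion (constant flow): PIP = Vt/C + R·V̇ + PEEP.
PIP = 405/31.4 + 19.4×0.4333 + 3 = 12.898 + 8.406 + 3 = 24.304 cmH2O.

24.3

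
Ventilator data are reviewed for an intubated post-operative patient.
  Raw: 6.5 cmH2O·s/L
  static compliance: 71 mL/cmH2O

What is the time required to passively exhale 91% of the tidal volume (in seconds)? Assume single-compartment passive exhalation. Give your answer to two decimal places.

1.11

τ = R × C = 6.5 × 71 mL/cmH2O = 6.5 × 0.071 L/cmH2O = 0.4615 s.
Exhaled fraction f = 1 − e^(−t/τ) → t = −τ·ln(1 − f) = −0.4615·ln(0.09) = 1.111 s.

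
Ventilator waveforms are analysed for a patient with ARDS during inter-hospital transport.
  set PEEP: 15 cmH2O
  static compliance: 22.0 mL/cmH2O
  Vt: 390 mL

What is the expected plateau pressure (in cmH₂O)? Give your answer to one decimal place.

32.7

Pplat = PEEP + Vt / Cstat = 15 + 390 / 22.0 = 15 + 17.727 = 32.727 cmH2O.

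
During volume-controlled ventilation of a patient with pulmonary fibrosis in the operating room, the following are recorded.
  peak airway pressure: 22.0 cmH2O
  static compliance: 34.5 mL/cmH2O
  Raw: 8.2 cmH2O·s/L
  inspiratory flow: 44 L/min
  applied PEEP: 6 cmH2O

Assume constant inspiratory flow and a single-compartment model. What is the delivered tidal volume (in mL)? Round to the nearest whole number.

Flow: 44 L/min ÷ 60 = 0.7333 L/s.
Equation of motion (constant flow): PIP = Vt/C + R·V̇ + PEEP.
Vt/C = PIP − R·V̇ − PEEP = 22.0 − 6.013 − 6 = 9.987 cmH2O.
Vt = C × 9.987 = 34.5 × 9.987 = 344.55 mL.

345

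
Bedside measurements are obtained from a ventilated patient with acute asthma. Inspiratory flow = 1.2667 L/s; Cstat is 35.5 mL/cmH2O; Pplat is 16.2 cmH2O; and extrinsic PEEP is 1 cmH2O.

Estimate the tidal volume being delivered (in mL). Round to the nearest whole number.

Vt = Cstat × (Pplat − PEEP) = 35.5 × (16.2 − 1) = 35.5 × 15.2 = 539.6 mL.

540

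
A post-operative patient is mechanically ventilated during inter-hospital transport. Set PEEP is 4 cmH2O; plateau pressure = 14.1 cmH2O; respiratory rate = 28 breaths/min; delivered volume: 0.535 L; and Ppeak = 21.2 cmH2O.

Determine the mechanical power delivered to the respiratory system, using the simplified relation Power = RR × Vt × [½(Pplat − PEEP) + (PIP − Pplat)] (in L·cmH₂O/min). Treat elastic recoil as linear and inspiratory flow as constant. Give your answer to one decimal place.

182.0

Per-breath work = Vt × [½(Pplat−PEEP) + (PIP−Pplat)] = 0.535 × [0.5×10.1 + 7.1] = 0.535 × 12.15 = 6.5 L·cmH2O.
Power = 28 × 6.5 = 182.0 L·cmH2O/min.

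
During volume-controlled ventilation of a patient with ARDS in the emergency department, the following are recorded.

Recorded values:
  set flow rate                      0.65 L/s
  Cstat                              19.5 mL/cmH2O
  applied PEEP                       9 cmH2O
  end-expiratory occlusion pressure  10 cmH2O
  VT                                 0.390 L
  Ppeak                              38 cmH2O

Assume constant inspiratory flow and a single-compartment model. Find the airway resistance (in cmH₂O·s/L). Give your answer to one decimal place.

12.3

Total PEEP = 10 cmH2O (set 9 + intrinsic 1); this is the baseline alveolar pressure.
Equation of motion (constant flow): PIP = Vt/C + R·V̇ + PEEP.
R·V̇ = PIP − Vt/C − PEEP = 38 − 390/19.5 − 10 = 38 − 20.0 − 10 = 8.0 cmH2O.
R = 8.0 / 0.65 = 12.308 cmH2O·s/L.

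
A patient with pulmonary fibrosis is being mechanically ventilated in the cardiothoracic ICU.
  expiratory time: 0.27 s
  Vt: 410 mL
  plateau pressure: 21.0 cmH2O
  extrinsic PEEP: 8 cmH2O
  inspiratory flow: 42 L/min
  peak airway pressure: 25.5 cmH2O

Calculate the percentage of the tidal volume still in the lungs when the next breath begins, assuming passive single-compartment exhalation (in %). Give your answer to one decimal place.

Flow: 42 L/min ÷ 60 = 0.7 L/s.
R = (PIP − Pplat)/V̇ = (25.5 − 21.0) / 0.7 = 4.5/0.7 = 6.429 cmH2O·s/L.
C = Vt/(Pplat − PEEP) = 410.0 / (21.0 − 8) = 410.0/13.0 = 31.538 mL/cmH2O.
τ = R × C = 6.429 × 0.03154 L/cmH2O = 0.2028 s.
Fraction remaining at end-expiration = e^(−Te/τ) = e^(−0.27/0.2028) = 0.2641 → 26.41%.

26.4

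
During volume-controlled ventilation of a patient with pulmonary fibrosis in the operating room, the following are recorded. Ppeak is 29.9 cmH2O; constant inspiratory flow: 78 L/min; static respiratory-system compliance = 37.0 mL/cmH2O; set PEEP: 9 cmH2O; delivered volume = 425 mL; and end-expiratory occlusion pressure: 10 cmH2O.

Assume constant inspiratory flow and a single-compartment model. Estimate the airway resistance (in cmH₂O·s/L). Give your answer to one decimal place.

Flow: 78 L/min ÷ 60 = 1.3 L/s.
Total PEEP = 10 cmH2O (set 9 + intrinsic 1); this is the baseline alveolar pressure.
Equation of motion (constant flow): PIP = Vt/C + R·V̇ + PEEP.
R·V̇ = PIP − Vt/C − PEEP = 29.9 − 425/37.0 − 10 = 29.9 − 11.486 − 10 = 8.414 cmH2O.
R = 8.414 / 1.3 = 6.472 cmH2O·s/L.

6.5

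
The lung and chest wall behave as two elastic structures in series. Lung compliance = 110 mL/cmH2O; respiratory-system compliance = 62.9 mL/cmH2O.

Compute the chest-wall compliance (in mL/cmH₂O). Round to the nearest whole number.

1/Ccw = 1/Crs − 1/CL.
1/Ccw = 1/62.9 − 1/110 = 0.006807.
Ccw = 146.91 mL/cmH2O.

147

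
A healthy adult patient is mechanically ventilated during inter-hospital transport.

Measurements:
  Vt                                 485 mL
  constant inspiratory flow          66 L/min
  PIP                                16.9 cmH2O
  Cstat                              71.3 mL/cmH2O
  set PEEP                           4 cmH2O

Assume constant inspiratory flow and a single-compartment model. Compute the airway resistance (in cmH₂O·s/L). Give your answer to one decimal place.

Flow: 66 L/min ÷ 60 = 1.1 L/s.
Equation of motion (constant flow): PIP = Vt/C + R·V̇ + PEEP.
R·V̇ = PIP − Vt/C − PEEP = 16.9 − 485/71.3 − 4 = 16.9 − 6.802 − 4 = 6.098 cmH2O.
R = 6.098 / 1.1 = 5.544 cmH2O·s/L.

5.5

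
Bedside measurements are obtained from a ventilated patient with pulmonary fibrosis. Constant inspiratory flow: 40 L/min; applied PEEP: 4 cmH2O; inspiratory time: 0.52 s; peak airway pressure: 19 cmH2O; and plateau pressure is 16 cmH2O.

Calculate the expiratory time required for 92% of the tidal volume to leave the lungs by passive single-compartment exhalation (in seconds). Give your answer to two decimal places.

Flow: 40 L/min ÷ 60 = 0.6667 L/s.
Vt = flow × Ti = 0.6667 L/s × 0.52 s × 1000 mL/L = 346.68 mL.
R = (PIP − Pplat)/V̇ = (19 − 16) / 0.6667 = 3.0/0.6667 = 4.5 cmH2O·s/L.
C = Vt/(Pplat − PEEP) = 346.68 / (16 − 4) = 346.68/12.0 = 28.89 mL/cmH2O.
τ = R × C = 4.5 × 0.02889 L/cmH2O = 0.13 s.
t = −τ·ln(1 − 0.92) = −0.13·ln(0.08) = 0.3283 s.

0.33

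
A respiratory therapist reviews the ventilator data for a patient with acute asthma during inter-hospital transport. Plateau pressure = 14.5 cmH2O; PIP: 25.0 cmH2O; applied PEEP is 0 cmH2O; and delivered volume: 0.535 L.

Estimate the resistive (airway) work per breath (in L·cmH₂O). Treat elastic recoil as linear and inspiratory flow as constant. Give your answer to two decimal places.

With constant inspiratory flow the resistive pressure is constant at PIP − Pplat = 25.0 − 14.5 = 10.5 cmH2O, so resistive work = 10.5 × 0.535 = 5.618 L·cmH2O.

5.62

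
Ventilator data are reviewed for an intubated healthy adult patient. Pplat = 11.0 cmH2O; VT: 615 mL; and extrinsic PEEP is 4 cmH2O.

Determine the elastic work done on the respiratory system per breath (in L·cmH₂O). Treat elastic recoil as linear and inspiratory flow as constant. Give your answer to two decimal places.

Elastic work ≈ ½ × (Pplat − PEEP) × Vt = 0.5 × (11.0 − 4) × 0.615 L = 0.5 × 7.0 × 0.615 = 2.153 L·cmH2O.

2.15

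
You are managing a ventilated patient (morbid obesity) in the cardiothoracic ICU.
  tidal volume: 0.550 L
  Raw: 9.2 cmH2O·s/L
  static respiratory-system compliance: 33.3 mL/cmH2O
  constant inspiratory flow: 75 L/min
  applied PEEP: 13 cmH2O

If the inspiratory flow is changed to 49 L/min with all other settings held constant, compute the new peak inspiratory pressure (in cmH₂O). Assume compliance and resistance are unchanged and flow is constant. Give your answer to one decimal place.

Flow: 75 L/min ÷ 60 = 1.25 L/s.
New flow: 49 L/min ÷ 60 = 0.8167 L/s.
PIP = Vt/C + R·V̇ + PEEP (constant-flow equation of motion).
Only the resistive term changes: ΔPIP = R × ΔV̇ = 9.2 × (0.8167 − 1.25) = 9.2 × -0.4333 = -3.986 cmH2O.
Original PIP = 550/33.3 + 9.2×1.25 + 13 = 41.017 cmH2O; new PIP = 41.017 + (-3.986) = 37.031 cmH2O.

37.0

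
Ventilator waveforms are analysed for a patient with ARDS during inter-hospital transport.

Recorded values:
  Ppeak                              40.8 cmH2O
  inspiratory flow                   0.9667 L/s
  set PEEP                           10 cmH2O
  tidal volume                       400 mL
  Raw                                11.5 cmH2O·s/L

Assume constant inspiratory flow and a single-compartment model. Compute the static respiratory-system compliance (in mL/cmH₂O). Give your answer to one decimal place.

Equation of motion (constant flow): PIP = Vt/C + R·V̇ + PEEP.
Vt/C = PIP − R·V̇ − PEEP = 40.8 − 11.5×0.9667 − 10 = 40.8 − 11.117 − 10 = 19.683 cmH2O.
C = Vt / 19.683 = 400 / 19.683 = 20.322 mL/cmH2O.

20.3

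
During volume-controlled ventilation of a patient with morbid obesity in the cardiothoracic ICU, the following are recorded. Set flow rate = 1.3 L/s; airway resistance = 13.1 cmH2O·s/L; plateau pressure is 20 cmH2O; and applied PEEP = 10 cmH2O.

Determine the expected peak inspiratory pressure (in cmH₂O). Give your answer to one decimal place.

PIP = Pplat + Raw × flow = 20 + 13.1 × 1.3 = 20 + 17.03 = 37.03 cmH2O.

37.0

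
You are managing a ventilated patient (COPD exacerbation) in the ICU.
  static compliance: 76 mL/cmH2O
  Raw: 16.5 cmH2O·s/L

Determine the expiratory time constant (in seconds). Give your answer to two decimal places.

1.25

τ = R × C = 16.5 × 76 mL/cmH2O = 16.5 × 0.076 L/cmH2O = 1.254 s.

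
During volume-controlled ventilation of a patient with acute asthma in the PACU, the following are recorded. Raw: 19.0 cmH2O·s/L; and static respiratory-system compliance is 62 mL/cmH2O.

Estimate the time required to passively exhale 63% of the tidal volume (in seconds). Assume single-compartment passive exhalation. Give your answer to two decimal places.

τ = R × C = 19.0 × 62 mL/cmH2O = 19.0 × 0.062 L/cmH2O = 1.178 s.
Exhaled fraction f = 1 − e^(−t/τ) → t = −τ·ln(1 − f) = −1.178·ln(0.37) = 1.171 s.

1.17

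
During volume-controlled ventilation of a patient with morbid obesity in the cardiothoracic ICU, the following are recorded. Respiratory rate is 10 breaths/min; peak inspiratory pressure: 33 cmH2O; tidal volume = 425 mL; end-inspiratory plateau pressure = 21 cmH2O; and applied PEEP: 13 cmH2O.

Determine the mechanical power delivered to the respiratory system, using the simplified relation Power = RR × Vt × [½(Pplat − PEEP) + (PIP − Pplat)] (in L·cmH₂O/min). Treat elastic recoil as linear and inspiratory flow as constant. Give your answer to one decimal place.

Per-breath work = Vt × [½(Pplat−PEEP) + (PIP−Pplat)] = 0.425 × [0.5×8.0 + 12.0] = 0.425 × 16.0 = 6.8 L·cmH2O.
Power = 10 × 6.8 = 68.0 L·cmH2O/min.

68.0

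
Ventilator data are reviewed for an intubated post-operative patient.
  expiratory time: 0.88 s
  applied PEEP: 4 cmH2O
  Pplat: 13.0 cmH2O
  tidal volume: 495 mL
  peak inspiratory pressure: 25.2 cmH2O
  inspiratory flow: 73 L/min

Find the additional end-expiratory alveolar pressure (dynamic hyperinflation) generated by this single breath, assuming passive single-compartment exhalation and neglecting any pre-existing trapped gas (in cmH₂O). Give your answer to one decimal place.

Flow: 73 L/min ÷ 60 = 1.2167 L/s.
R = (PIP − Pplat)/V̇ = (25.2 − 13.0) / 1.2167 = 12.2/1.2167 = 10.027 cmH2O·s/L.
C = Vt/(Pplat − PEEP) = 495.0 / (13.0 − 4) = 495.0/9.0 = 55.0 mL/cmH2O.
τ = R × C = 10.027 × 0.055 L/cmH2O = 0.5515 s.
Fraction remaining = e^(−Te/τ) = e^(−0.88/0.5515) = 0.2028; trapped volume = 495.0 × 0.2028 = 100.39 mL.
Additional alveolar pressure from trapping ≈ V_trapped / C = 100.39 / 55.0 = 1.825 cmH2O.

1.8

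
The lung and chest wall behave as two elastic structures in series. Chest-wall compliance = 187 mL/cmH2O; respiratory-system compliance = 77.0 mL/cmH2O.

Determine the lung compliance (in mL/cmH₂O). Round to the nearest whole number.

1/CL = 1/Crs − 1/Ccw.
1/CL = 1/77.0 − 1/187 = 0.007639.
CL = 130.91 mL/cmH2O.

131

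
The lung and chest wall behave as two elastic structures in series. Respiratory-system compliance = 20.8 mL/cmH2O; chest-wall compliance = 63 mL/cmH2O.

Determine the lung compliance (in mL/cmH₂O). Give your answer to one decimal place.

31.1

1/CL = 1/Crs − 1/Ccw.
1/CL = 1/20.8 − 1/63 = 0.0322.
CL = 31.056 mL/cmH2O.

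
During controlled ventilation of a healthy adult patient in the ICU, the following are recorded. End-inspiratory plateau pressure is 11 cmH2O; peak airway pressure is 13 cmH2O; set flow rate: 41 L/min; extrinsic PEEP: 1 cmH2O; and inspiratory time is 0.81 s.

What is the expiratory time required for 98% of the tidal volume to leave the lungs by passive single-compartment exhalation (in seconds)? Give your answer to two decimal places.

0.63

Flow: 41 L/min ÷ 60 = 0.6833 L/s.
Vt = flow × Ti = 0.6833 L/s × 0.81 s × 1000 mL/L = 553.47 mL.
R = (PIP − Pplat)/V̇ = (13 − 11) / 0.6833 = 2.0/0.6833 = 2.927 cmH2O·s/L.
C = Vt/(Pplat − PEEP) = 553.47 / (11 − 1) = 553.47/10.0 = 55.347 mL/cmH2O.
τ = R × C = 2.927 × 0.05535 L/cmH2O = 0.162 s.
t = −τ·ln(1 − 0.98) = −0.162·ln(0.02) = 0.6337 s.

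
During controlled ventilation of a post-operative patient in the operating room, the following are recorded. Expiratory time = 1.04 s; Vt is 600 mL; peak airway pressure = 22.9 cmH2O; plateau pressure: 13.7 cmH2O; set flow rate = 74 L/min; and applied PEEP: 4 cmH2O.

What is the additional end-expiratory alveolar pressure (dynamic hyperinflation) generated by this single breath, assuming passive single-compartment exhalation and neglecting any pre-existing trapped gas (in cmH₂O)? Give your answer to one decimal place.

1.0

Flow: 74 L/min ÷ 60 = 1.2333 L/s.
R = (PIP − Pplat)/V̇ = (22.9 − 13.7) / 1.2333 = 9.2/1.2333 = 7.46 cmH2O·s/L.
C = Vt/(Pplat − PEEP) = 600.0 / (13.7 − 4) = 600.0/9.7 = 61.856 mL/cmH2O.
τ = R × C = 7.46 × 0.06186 L/cmH2O = 0.4615 s.
Fraction remaining = e^(−Te/τ) = e^(−1.04/0.4615) = 0.105; trapped volume = 600.0 × 0.105 = 63.0 mL.
Additional alveolar pressure from trapping ≈ V_trapped / C = 63.0 / 61.856 = 1.018 cmH2O.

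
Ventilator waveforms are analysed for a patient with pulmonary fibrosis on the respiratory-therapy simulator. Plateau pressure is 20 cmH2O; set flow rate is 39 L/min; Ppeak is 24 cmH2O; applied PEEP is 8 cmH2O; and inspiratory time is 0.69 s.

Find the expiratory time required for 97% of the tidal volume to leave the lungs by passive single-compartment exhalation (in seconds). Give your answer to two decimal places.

0.81

Flow: 39 L/min ÷ 60 = 0.65 L/s.
Vt = flow × Ti = 0.65 L/s × 0.69 s × 1000 mL/L = 448.5 mL.
R = (PIP − Pplat)/V̇ = (24 − 20) / 0.65 = 4.0/0.65 = 6.154 cmH2O·s/L.
C = Vt/(Pplat − PEEP) = 448.5 / (20 − 8) = 448.5/12.0 = 37.375 mL/cmH2O.
τ = R × C = 6.154 × 0.03738 L/cmH2O = 0.23 s.
t = −τ·ln(1 − 0.97) = −0.23·ln(0.03) = 0.8065 s.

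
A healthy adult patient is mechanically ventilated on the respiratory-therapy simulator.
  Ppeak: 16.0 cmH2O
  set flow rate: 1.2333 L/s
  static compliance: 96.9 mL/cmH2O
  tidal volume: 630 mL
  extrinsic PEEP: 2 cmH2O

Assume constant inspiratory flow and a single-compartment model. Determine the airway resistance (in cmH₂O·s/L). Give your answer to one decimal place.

Equation of motion (constant flow): PIP = Vt/C + R·V̇ + PEEP.
R·V̇ = PIP − Vt/C − PEEP = 16.0 − 630/96.9 − 2 = 16.0 − 6.502 − 2 = 7.498 cmH2O.
R = 7.498 / 1.2333 = 6.08 cmH2O·s/L.

6.1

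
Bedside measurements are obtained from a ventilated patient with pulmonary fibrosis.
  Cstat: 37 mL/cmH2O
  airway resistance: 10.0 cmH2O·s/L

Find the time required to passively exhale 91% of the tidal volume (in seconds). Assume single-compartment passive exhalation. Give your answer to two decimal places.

0.89

τ = R × C = 10.0 × 37 mL/cmH2O = 10.0 × 0.037 L/cmH2O = 0.37 s.
Exhaled fraction f = 1 − e^(−t/τ) → t = −τ·ln(1 − f) = −0.37·ln(0.09) = 0.8909 s.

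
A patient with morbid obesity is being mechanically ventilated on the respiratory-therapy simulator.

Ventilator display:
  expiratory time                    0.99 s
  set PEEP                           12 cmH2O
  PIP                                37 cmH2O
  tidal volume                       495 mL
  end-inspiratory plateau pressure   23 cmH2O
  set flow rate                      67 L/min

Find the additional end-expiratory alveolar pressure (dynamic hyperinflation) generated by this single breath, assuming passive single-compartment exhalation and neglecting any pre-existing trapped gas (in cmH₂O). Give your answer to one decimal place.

1.9

Flow: 67 L/min ÷ 60 = 1.1167 L/s.
R = (PIP − Pplat)/V̇ = (37 − 23) / 1.1167 = 14.0/1.1167 = 12.537 cmH2O·s/L.
C = Vt/(Pplat − PEEP) = 495.0 / (23 − 12) = 495.0/11.0 = 45.0 mL/cmH2O.
τ = R × C = 12.537 × 0.045 L/cmH2O = 0.5642 s.
Fraction remaining = e^(−Te/τ) = e^(−0.99/0.5642) = 0.173; trapped volume = 495.0 × 0.173 = 85.635 mL.
Additional alveolar pressure from trapping ≈ V_trapped / C = 85.635 / 45.0 = 1.903 cmH2O.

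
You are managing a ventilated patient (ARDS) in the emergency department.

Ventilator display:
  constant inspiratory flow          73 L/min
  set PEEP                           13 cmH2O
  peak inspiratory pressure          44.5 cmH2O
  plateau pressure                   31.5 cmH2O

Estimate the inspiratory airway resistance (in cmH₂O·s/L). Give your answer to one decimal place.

10.7

Flow: 73 L/min ÷ 60 = 1.2167 L/s.
Raw = (PIP − Pplat) / flow = (44.5 − 31.5) / 1.2167 = 13.0 / 1.2167 = 10.685 cmH2O·s/L.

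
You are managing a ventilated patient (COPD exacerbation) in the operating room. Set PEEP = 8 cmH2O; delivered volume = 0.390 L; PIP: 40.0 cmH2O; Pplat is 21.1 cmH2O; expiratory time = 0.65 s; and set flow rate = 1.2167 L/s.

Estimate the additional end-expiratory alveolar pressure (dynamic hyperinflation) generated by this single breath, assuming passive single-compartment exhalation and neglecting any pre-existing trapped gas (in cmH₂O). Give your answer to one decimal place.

R = (PIP − Pplat)/V̇ = (40.0 − 21.1) / 1.2167 = 18.9/1.2167 = 15.534 cmH2O·s/L.
C = Vt/(Pplat − PEEP) = 390.0 / (21.1 − 8) = 390.0/13.1 = 29.771 mL/cmH2O.
τ = R × C = 15.534 × 0.02977 L/cmH2O = 0.4624 s.
Fraction remaining = e^(−Te/τ) = e^(−0.65/0.4624) = 0.2452; trapped volume = 390.0 × 0.2452 = 95.628 mL.
Additional alveolar pressure from trapping ≈ V_trapped / C = 95.628 / 29.771 = 3.212 cmH2O.

3.2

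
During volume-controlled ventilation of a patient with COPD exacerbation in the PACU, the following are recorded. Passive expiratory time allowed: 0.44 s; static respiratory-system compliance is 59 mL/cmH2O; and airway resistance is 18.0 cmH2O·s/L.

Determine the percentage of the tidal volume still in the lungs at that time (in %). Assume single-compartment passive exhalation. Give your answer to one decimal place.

66.1

τ = R × C = 18.0 × 59 mL/cmH2O = 18.0 × 0.059 L/cmH2O = 1.062 s.
Passive exhalation: V(t)/V₀ = e^(−t/τ) = e^(−0.44/1.062) = 0.6608.
Fraction remaining = 0.6608 → 66.08%.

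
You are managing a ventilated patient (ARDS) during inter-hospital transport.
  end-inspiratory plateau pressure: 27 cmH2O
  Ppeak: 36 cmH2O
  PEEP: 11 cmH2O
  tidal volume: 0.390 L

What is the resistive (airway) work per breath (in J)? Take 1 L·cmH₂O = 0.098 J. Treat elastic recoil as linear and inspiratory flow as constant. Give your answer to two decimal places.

0.34

With constant inspiratory flow the resistive pressure is constant at PIP − Pplat = 36 − 27 = 9.0 cmH2O, so resistive work = 9.0 × 0.390 = 3.51 L·cmH2O.
× 0.098 J/(L·cmH2O) → 0.344 J.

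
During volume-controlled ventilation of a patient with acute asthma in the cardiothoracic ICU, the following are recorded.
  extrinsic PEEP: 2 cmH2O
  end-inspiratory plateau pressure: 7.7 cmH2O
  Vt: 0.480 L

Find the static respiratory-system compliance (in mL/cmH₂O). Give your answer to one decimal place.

84.2

Cstat = Vt / (Pplat − PEEP) = 480 / (7.7 − 2) = 480 / 5.7 = 84.211 mL/cmH2O.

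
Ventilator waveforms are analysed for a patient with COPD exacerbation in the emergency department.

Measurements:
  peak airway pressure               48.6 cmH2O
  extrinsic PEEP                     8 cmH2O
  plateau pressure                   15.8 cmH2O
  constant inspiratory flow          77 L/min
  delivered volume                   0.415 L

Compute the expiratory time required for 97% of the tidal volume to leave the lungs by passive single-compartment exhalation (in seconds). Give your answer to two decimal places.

Flow: 77 L/min ÷ 60 = 1.2833 L/s.
R = (PIP − Pplat)/V̇ = (48.6 − 15.8) / 1.2833 = 32.8/1.2833 = 25.559 cmH2O·s/L.
C = Vt/(Pplat − PEEP) = 415.0 / (15.8 − 8) = 415.0/7.8 = 53.205 mL/cmH2O.
τ = R × C = 25.559 × 0.05321 L/cmH2O = 1.36 s.
t = −τ·ln(1 − 0.97) = −1.36·ln(0.03) = 4.769 s.

4.77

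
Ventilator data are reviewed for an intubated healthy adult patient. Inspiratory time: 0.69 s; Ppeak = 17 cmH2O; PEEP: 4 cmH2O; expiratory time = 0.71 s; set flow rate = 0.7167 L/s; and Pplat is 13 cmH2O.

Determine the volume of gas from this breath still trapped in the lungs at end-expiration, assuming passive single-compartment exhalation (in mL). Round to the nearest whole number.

49

Vt = flow × Ti = 0.7167 L/s × 0.69 s × 1000 mL/L = 494.52 mL.
R = (PIP − Pplat)/V̇ = (17 − 13) / 0.7167 = 4.0/0.7167 = 5.581 cmH2O·s/L.
C = Vt/(Pplat − PEEP) = 494.52 / (13 − 4) = 494.52/9.0 = 54.947 mL/cmH2O.
τ = R × C = 5.581 × 0.05495 L/cmH2O = 0.3067 s.
Fraction remaining = e^(−Te/τ) = e^(−0.71/0.3067) = 0.09877.
Trapped volume = 494.52 × 0.09877 = 48.844 mL.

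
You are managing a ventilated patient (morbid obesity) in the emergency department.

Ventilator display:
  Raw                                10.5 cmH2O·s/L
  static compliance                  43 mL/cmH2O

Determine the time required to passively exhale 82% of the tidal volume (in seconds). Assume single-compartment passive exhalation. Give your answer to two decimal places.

τ = R × C = 10.5 × 43 mL/cmH2O = 10.5 × 0.043 L/cmH2O = 0.4515 s.
Exhaled fraction f = 1 − e^(−t/τ) → t = −τ·ln(1 − f) = −0.4515·ln(0.18) = 0.7742 s.

0.77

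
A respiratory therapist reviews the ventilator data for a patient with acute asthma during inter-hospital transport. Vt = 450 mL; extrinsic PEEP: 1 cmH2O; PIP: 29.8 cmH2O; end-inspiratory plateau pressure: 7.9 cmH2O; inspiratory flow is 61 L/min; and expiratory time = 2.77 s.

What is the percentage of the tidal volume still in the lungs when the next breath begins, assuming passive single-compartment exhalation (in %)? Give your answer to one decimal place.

13.9

Flow: 61 L/min ÷ 60 = 1.0167 L/s.
R = (PIP − Pplat)/V̇ = (29.8 − 7.9) / 1.0167 = 21.9/1.0167 = 21.54 cmH2O·s/L.
C = Vt/(Pplat − PEEP) = 450.0 / (7.9 − 1) = 450.0/6.9 = 65.217 mL/cmH2O.
τ = R × C = 21.54 × 0.06522 L/cmH2O = 1.405 s.
Fraction remaining at end-expiration = e^(−Te/τ) = e^(−2.77/1.405) = 0.1392 → 13.92%.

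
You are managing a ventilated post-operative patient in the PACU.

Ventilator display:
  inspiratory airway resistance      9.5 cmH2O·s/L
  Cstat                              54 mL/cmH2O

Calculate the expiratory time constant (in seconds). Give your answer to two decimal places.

0.51

τ = R × C = 9.5 × 54 mL/cmH2O = 9.5 × 0.054 L/cmH2O = 0.513 s.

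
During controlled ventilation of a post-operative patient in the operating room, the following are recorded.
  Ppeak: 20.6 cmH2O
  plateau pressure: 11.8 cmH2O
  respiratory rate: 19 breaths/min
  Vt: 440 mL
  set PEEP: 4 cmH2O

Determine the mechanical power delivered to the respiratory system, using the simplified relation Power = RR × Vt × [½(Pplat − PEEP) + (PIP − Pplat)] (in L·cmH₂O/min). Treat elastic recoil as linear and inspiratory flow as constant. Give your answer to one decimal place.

Per-breath work = Vt × [½(Pplat−PEEP) + (PIP−Pplat)] = 0.440 × [0.5×7.8 + 8.8] = 0.440 × 12.7 = 5.588 L·cmH2O.
Power = 19 × 5.588 = 106.17 L·cmH2O/min.

106.2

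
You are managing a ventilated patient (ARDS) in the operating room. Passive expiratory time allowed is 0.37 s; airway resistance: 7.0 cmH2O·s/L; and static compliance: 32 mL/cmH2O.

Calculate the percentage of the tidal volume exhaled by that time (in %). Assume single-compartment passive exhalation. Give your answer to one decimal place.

80.8

τ = R × C = 7.0 × 32 mL/cmH2O = 7.0 × 0.032 L/cmH2O = 0.224 s.
Passive exhalation: V(t)/V₀ = e^(−t/τ) = e^(−0.37/0.224) = 0.1917.
Fraction exhaled = 1 − 0.1917 = 0.8083 → 80.83%.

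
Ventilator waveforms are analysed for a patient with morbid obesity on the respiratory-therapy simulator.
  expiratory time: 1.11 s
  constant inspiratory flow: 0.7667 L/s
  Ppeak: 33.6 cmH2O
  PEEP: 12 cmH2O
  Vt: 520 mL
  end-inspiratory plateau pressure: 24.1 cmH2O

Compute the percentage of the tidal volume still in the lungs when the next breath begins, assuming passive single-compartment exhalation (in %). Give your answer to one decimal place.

12.4

R = (PIP − Pplat)/V̇ = (33.6 − 24.1) / 0.7667 = 9.5/0.7667 = 12.391 cmH2O·s/L.
C = Vt/(Pplat − PEEP) = 520.0 / (24.1 − 12) = 520.0/12.1 = 42.975 mL/cmH2O.
τ = R × C = 12.391 × 0.04298 L/cmH2O = 0.5326 s.
Fraction remaining at end-expiration = e^(−Te/τ) = e^(−1.11/0.5326) = 0.1244 → 12.44%.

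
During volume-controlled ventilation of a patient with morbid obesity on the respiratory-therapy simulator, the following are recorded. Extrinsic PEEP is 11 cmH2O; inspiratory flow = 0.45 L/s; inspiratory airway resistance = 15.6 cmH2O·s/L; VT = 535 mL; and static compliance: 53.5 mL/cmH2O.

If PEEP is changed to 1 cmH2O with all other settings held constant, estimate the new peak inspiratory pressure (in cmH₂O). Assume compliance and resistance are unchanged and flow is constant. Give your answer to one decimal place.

PIP = Vt/C + R·V̇ + PEEP (constant-flow equation of motion).
Only the baseline term changes: ΔPIP = ΔPEEP = 1 − 11 = -10.0 cmH2O.
Original PIP = 535/53.5 + 15.6×0.45 + 11 = 28.02 cmH2O; new PIP = 28.02 + (-10.0) = 18.02 cmH2O.

18.0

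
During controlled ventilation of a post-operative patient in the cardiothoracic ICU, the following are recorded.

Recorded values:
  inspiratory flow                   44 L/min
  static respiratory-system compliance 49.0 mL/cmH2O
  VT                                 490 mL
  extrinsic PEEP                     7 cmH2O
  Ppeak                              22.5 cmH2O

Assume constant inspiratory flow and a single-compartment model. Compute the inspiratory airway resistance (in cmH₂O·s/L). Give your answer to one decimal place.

Flow: 44 L/min ÷ 60 = 0.7333 L/s.
Equation of motion (constant flow): PIP = Vt/C + R·V̇ + PEEP.
R·V̇ = PIP − Vt/C − PEEP = 22.5 − 490/49.0 − 7 = 22.5 − 10.0 − 7 = 5.5 cmH2O.
R = 5.5 / 0.7333 = 7.5 cmH2O·s/L.

7.5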